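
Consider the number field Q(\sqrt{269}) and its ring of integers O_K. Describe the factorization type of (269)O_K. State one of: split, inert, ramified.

ramified — (269) = 𝔭²

d = 269 ≡ 1 (mod 4), so O_K = ℤ[(1+√269)/2] and disc(K) = d = 269.
269 divides disc(K) = 269, so 269 ramifies.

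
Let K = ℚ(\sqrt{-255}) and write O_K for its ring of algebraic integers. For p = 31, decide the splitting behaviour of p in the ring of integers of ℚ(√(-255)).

p is inert

-255 mod 4 = 1, hence disc K = -255 and O_K = ℤ[(1+√-255)/2].
disc(K) = -255 is not divisible by 31; 31 is unramified.
Legendre symbol by Euler's criterion: (-255/31) ≡ (-255)^15 ≡ 30 (mod 31), i.e. (-255/31) = -1.
d is a non-residue mod p, hence 31 remains inert in O_K.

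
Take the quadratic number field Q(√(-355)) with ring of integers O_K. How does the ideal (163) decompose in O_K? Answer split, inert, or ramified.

d = -355 ≡ 1 (mod 4), so O_K = ℤ[(1+√-355)/2] and disc(K) = d = -355.
163 ∤ -355, so 163 is unramified.
Legendre symbol by Euler's criterion: (-355/163) ≡ (-355)^81 ≡ 1 (mod 163), i.e. (-355/163) = 1.
Legendre symbol 1 ⇒ 163 is split.

163 splits in O_K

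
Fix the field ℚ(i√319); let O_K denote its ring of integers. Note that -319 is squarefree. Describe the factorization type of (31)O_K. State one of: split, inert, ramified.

31 remains inert

d = -319 ≡ 1 (mod 4), so O_K = ℤ[(1+√-319)/2] and disc(K) = d = -319.
disc(K) = -319 is not divisible by 31; 31 is unramified.
Euler's criterion: (-319)^15 mod 31 = 30. Thus (-319|31) = -1.
d is a non-residue mod p, hence 31 remains inert in O_K.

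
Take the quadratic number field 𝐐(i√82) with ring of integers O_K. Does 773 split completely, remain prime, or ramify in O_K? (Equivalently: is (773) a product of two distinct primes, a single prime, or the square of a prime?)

splits completely

d = -82 ≡ 2 (mod 4), so O_K = ℤ[√-82] and disc(K) = 4d = -328.
773 ∤ -328, so 773 is unramified.
(-82/773) = 691^386 mod 773 = 1, giving Legendre symbol 1.
d is a quadratic residue mod p, hence 773 splits in O_K.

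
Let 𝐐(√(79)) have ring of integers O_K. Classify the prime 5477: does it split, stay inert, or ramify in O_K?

p splits

79 mod 4 = 3, hence disc K = 4·79 = 316 and O_K = ℤ[√79].
5477 ∤ 316, so 5477 is unramified.
Legendre symbol by Euler's criterion: (79/5477) ≡ 79^2738 ≡ 1 (mod 5477), i.e. (79/5477) = 1.
d is a quadratic residue mod p, hence 5477 splits in O_K.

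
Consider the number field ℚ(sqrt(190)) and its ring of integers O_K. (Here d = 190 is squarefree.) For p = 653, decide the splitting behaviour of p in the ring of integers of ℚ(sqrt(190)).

Since 190 ≢ 1 mod 4, the ring of integers is ℤ[√190] with discriminant 4·190 = 760.
disc(K) = 760 is not divisible by 653; 653 is unramified.
Legendre symbol by Euler's criterion: (190/653) ≡ 190^326 ≡ 1 (mod 653), i.e. (190/653) = 1.
Legendre symbol 1 ⇒ 653 is split.

split — (653) = 𝔭₁𝔭₂ with 𝔭₁ ≠ 𝔭₂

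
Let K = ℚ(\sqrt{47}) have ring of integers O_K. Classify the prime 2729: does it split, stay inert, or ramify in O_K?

47 mod 4 = 3, hence disc K = 4·47 = 188 and O_K = ℤ[√47].
2729 ∤ 188, so 2729 is unramified.
Compute (47/2729) via Euler: 47^((2729-1)/2) mod 2729 = 1, so (47/2729) = 1.
Legendre symbol 1 ⇒ 2729 is split.

split — (2729) = 𝔭₁𝔭₂ with 𝔭₁ ≠ 𝔭₂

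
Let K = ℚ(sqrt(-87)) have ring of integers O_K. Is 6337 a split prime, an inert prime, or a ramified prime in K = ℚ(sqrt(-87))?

inert

Since -87 ≡ 1 mod 4, the ring of integers is ℤ[(1+√-87)/2] with discriminant -87.
Since gcd(6337, -87) = 1 the prime 6337 does not ramify.
Compute (-87/6337) via Euler: 6250^((6337-1)/2) mod 6337 = 6336, so (-87/6337) = -1.
d is a non-residue mod p, hence 6337 remains inert in O_K.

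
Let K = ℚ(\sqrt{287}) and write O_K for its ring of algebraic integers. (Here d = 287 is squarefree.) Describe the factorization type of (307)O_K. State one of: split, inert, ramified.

Since 287 ≢ 1 mod 4, the ring of integers is ℤ[√287] with discriminant 4·287 = 1148.
Since gcd(307, 1148) = 1 the prime 307 does not ramify.
(287/307) = 287^153 mod 307 = 1, giving Legendre symbol 1.
d is a quadratic residue mod p, hence 307 splits in O_K.

splits completely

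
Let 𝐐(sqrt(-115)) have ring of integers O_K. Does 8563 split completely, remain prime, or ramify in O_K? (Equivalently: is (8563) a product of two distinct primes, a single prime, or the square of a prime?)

d = -115 ≡ 1 (mod 4), so O_K = ℤ[(1+√-115)/2] and disc(K) = d = -115.
8563 ∤ -115, so 8563 is unramified.
Legendre symbol by Euler's criterion: (-115/8563) ≡ (-115)^4281 ≡ 1 (mod 8563), i.e. (-115/8563) = 1.
(-115/8563) = 1, so 8563 splits.

8563 splits in O_K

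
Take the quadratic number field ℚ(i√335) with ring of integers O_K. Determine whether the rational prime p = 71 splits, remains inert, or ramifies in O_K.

d = -335 ≡ 1 (mod 4), so O_K = ℤ[(1+√-335)/2] and disc(K) = d = -335.
71 ∤ -335, so 71 is unramified.
Compute (-335/71) via Euler: 20^((71-1)/2) mod 71 = 1, so (-335/71) = 1.
d is a quadratic residue mod p, hence 71 splits in O_K.

p splits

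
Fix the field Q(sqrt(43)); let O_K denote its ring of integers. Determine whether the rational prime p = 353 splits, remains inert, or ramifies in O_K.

353 splits in O_K

43 mod 4 = 3, hence disc K = 4·43 = 172 and O_K = ℤ[√43].
disc(K) = 172 is not divisible by 353; 353 is unramified.
Compute (43/353) via Euler: 43^((353-1)/2) mod 353 = 1, so (43/353) = 1.
Legendre symbol 1 ⇒ 353 is split.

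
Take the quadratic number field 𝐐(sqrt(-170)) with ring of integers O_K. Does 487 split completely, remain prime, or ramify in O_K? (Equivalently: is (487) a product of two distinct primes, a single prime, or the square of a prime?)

-170 mod 4 = 2, hence disc K = 4·(-170) = -680 and O_K = ℤ[√-170].
Since gcd(487, -680) = 1 the prime 487 does not ramify.
Euler's criterion: (-170)^243 mod 487 = 486. Thus (-170|487) = -1.
Legendre symbol -1 ⇒ 487 is inert.

inert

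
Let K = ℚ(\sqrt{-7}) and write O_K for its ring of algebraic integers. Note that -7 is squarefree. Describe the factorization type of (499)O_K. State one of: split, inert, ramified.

Since -7 ≡ 1 mod 4, the ring of integers is ℤ[(1+√-7)/2] with discriminant -7.
499 ∤ -7, so 499 is unramified.
Compute (-7/499) via Euler: 492^((499-1)/2) mod 499 = 1, so (-7/499) = 1.
(-7/499) = 1, so 499 splits.

499 splits in O_K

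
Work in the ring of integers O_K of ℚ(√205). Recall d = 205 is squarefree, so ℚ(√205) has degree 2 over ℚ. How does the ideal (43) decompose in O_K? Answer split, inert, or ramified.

d = 205 ≡ 1 (mod 4), so O_K = ℤ[(1+√205)/2] and disc(K) = d = 205.
Since gcd(43, 205) = 1 the prime 43 does not ramify.
(205/43) = 33^21 mod 43 = 42, giving Legendre symbol -1.
(205/43) = -1, so 43 is inert.

p is inert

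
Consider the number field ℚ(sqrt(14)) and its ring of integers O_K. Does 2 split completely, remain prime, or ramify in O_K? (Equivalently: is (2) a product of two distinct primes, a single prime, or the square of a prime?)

ramifies in O_K

Since 14 ≢ 1 mod 4, the ring of integers is ℤ[√14] with discriminant 4·14 = 56.
2 divides disc(K) = 56, so 2 ramifies.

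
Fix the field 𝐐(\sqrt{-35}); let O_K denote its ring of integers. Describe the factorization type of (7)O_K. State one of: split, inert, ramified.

d = -35 ≡ 1 (mod 4), so O_K = ℤ[(1+√-35)/2] and disc(K) = d = -35.
7 divides disc(K) = -35, so 7 ramifies.

7 is ramified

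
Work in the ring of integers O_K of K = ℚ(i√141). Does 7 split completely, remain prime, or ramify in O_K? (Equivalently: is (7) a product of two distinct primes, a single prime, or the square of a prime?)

d = -141 ≡ 3 (mod 4), so O_K = ℤ[√-141] and disc(K) = 4d = -564.
7 ∤ -564, so 7 is unramified.
(-141/7) = 6^3 mod 7 = 6, giving Legendre symbol -1.
d is a non-residue mod p, hence 7 remains inert in O_K.

p is inert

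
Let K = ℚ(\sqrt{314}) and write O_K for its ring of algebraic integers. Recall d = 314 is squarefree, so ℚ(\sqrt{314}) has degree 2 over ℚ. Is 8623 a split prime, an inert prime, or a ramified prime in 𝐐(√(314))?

d = 314 ≡ 2 (mod 4), so O_K = ℤ[√314] and disc(K) = 4d = 1256.
Since gcd(8623, 1256) = 1 the prime 8623 does not ramify.
(314/8623) = 314^4311 mod 8623 = 1, giving Legendre symbol 1.
d is a quadratic residue mod p, hence 8623 splits in O_K.

8623 splits in O_K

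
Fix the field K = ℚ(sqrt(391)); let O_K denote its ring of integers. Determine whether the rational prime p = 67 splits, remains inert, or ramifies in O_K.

split

d = 391 ≡ 3 (mod 4), so O_K = ℤ[√391] and disc(K) = 4d = 1564.
disc(K) = 1564 is not divisible by 67; 67 is unramified.
Euler's criterion: 391^33 mod 67 = 1. Thus (391|67) = 1.
Legendre symbol 1 ⇒ 67 is split.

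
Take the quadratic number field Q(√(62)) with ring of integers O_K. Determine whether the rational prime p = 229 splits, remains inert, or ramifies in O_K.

229 splits in O_K

62 mod 4 = 2, hence disc K = 4·62 = 248 and O_K = ℤ[√62].
229 ∤ 248, so 229 is unramified.
Euler's criterion: 62^114 mod 229 = 1. Thus (62|229) = 1.
d is a quadratic residue mod p, hence 229 splits in O_K.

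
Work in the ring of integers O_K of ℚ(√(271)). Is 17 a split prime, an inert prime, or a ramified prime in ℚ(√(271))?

271 mod 4 = 3, hence disc K = 4·271 = 1084 and O_K = ℤ[√271].
17 ∤ 1084, so 17 is unramified.
Euler's criterion: 271^8 mod 17 = 1. Thus (271|17) = 1.
Legendre symbol 1 ⇒ 17 is split.

split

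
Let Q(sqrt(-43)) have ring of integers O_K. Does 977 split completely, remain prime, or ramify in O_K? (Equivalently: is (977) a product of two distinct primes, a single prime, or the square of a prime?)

split

-43 mod 4 = 1, hence disc K = -43 and O_K = ℤ[(1+√-43)/2].
977 ∤ -43, so 977 is unramified.
Compute (-43/977) via Euler: 934^((977-1)/2) mod 977 = 1, so (-43/977) = 1.
Legendre symbol 1 ⇒ 977 is split.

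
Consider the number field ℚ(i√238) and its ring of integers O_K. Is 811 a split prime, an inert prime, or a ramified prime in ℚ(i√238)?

remains prime (inert)

Since -238 ≢ 1 mod 4, the ring of integers is ℤ[√-238] with discriminant 4·(-238) = -952.
811 ∤ -952, so 811 is unramified.
Euler's criterion: (-238)^405 mod 811 = 810. Thus (-238|811) = -1.
d is a non-residue mod p, hence 811 remains inert in O_K.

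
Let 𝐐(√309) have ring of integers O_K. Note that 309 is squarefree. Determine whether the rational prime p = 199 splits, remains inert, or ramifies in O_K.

199 remains inert

Since 309 ≡ 1 mod 4, the ring of integers is ℤ[(1+√309)/2] with discriminant 309.
199 ∤ 309, so 199 is unramified.
Legendre symbol by Euler's criterion: (309/199) ≡ 309^99 ≡ 198 (mod 199), i.e. (309/199) = -1.
Legendre symbol -1 ⇒ 199 is inert.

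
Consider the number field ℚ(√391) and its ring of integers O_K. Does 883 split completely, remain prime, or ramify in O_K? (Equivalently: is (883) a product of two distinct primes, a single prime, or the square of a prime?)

391 mod 4 = 3, hence disc K = 4·391 = 1564 and O_K = ℤ[√391].
Since gcd(883, 1564) = 1 the prime 883 does not ramify.
Compute (391/883) via Euler: 391^((883-1)/2) mod 883 = 882, so (391/883) = -1.
Legendre symbol -1 ⇒ 883 is inert.

883 remains inert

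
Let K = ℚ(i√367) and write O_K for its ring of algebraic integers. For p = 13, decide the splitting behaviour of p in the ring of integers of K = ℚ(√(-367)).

split

Since -367 ≡ 1 mod 4, the ring of integers is ℤ[(1+√-367)/2] with discriminant -367.
disc(K) = -367 is not divisible by 13; 13 is unramified.
Euler's criterion: (-367)^6 mod 13 = 1. Thus (-367|13) = 1.
Legendre symbol 1 ⇒ 13 is split.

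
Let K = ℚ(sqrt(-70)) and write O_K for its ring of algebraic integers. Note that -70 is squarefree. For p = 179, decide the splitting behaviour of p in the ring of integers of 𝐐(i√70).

d = -70 ≡ 2 (mod 4), so O_K = ℤ[√-70] and disc(K) = 4d = -280.
Since gcd(179, -280) = 1 the prime 179 does not ramify.
Legendre symbol by Euler's criterion: (-70/179) ≡ (-70)^89 ≡ 178 (mod 179), i.e. (-70/179) = -1.
Legendre symbol -1 ⇒ 179 is inert.

inert — (179) stays prime in O_K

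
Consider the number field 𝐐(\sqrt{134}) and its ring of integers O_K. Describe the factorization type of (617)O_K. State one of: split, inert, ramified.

p splits

d = 134 ≡ 2 (mod 4), so O_K = ℤ[√134] and disc(K) = 4d = 536.
disc(K) = 536 is not divisible by 617; 617 is unramified.
(134/617) = 134^308 mod 617 = 1, giving Legendre symbol 1.
(134/617) = 1, so 617 splits.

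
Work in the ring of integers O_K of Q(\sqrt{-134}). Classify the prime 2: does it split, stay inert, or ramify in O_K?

-134 mod 4 = 2, hence disc K = 4·(-134) = -536 and O_K = ℤ[√-134].
disc(K) = -536 = 2·(-268), so p = 2 is ramified.

ramified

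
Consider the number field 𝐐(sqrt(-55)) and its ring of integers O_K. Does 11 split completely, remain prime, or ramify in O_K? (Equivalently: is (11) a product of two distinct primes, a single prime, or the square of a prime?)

p ramifies

d = -55 ≡ 1 (mod 4), so O_K = ℤ[(1+√-55)/2] and disc(K) = d = -55.
disc(K) = -55 = 11·(-5), so p = 11 is ramified.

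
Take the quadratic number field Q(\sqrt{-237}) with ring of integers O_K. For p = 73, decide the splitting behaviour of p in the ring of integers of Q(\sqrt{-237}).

d = -237 ≡ 3 (mod 4), so O_K = ℤ[√-237] and disc(K) = 4d = -948.
73 ∤ -948, so 73 is unramified.
(-237/73) = 55^36 mod 73 = 1, giving Legendre symbol 1.
Legendre symbol 1 ⇒ 73 is split.

splits completely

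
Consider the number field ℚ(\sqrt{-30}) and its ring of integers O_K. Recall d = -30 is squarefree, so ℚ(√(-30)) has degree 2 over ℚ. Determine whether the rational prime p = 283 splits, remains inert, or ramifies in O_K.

Since -30 ≢ 1 mod 4, the ring of integers is ℤ[√-30] with discriminant 4·(-30) = -120.
disc(K) = -120 is not divisible by 283; 283 is unramified.
Compute (-30/283) via Euler: 253^((283-1)/2) mod 283 = 1, so (-30/283) = 1.
d is a quadratic residue mod p, hence 283 splits in O_K.

split — (283) = 𝔭₁𝔭₂ with 𝔭₁ ≠ 𝔭₂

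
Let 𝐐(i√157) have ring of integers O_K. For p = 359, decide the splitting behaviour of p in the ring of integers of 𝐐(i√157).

d = -157 ≡ 3 (mod 4), so O_K = ℤ[√-157] and disc(K) = 4d = -628.
Since gcd(359, -628) = 1 the prime 359 does not ramify.
Euler's criterion: (-157)^179 mod 359 = 1. Thus (-157|359) = 1.
(-157/359) = 1, so 359 splits.

split — (359) = 𝔭₁𝔭₂ with 𝔭₁ ≠ 𝔭₂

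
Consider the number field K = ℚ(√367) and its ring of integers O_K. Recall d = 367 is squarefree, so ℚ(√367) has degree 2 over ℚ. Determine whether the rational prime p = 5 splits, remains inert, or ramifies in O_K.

367 mod 4 = 3, hence disc K = 4·367 = 1468 and O_K = ℤ[√367].
Since gcd(5, 1468) = 1 the prime 5 does not ramify.
Euler's criterion: 367^2 mod 5 = 4. Thus (367|5) = -1.
(367/5) = -1, so 5 is inert.

5 remains inert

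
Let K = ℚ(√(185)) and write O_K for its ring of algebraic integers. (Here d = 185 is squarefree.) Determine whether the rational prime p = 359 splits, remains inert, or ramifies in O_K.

d = 185 ≡ 1 (mod 4), so O_K = ℤ[(1+√185)/2] and disc(K) = d = 185.
359 ∤ 185, so 359 is unramified.
Compute (185/359) via Euler: 185^((359-1)/2) mod 359 = 1, so (185/359) = 1.
Legendre symbol 1 ⇒ 359 is split.

359 splits in O_K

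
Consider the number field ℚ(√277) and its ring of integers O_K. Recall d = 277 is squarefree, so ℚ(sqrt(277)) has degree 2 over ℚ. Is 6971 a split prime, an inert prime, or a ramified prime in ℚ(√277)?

inert

Since 277 ≡ 1 mod 4, the ring of integers is ℤ[(1+√277)/2] with discriminant 277.
disc(K) = 277 is not divisible by 6971; 6971 is unramified.
Legendre symbol by Euler's criterion: (277/6971) ≡ 277^3485 ≡ 6970 (mod 6971), i.e. (277/6971) = -1.
(277/6971) = -1, so 6971 is inert.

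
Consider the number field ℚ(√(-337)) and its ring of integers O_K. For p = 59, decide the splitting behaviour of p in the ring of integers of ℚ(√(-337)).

split

d = -337 ≡ 3 (mod 4), so O_K = ℤ[√-337] and disc(K) = 4d = -1348.
59 ∤ -1348, so 59 is unramified.
Euler's criterion: (-337)^29 mod 59 = 1. Thus (-337|59) = 1.
(-337/59) = 1, so 59 splits.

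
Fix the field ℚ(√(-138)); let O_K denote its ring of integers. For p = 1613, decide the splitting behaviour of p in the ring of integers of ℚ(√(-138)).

split — (1613) = 𝔭₁𝔭₂ with 𝔭₁ ≠ 𝔭₂

-138 mod 4 = 2, hence disc K = 4·(-138) = -552 and O_K = ℤ[√-138].
1613 ∤ -552, so 1613 is unramified.
Euler's criterion: (-138)^806 mod 1613 = 1. Thus (-138|1613) = 1.
(-138/1613) = 1, so 1613 splits.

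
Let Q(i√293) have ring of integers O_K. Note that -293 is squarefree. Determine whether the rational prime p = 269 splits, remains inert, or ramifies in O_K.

Since -293 ≢ 1 mod 4, the ring of integers is ℤ[√-293] with discriminant 4·(-293) = -1172.
269 ∤ -1172, so 269 is unramified.
Compute (-293/269) via Euler: 245^((269-1)/2) mod 269 = 1, so (-293/269) = 1.
Legendre symbol 1 ⇒ 269 is split.

split — (269) = 𝔭₁𝔭₂ with 𝔭₁ ≠ 𝔭₂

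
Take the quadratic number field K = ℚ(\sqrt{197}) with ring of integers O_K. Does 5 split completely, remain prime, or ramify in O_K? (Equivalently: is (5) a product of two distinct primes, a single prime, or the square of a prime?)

inert — (5) stays prime in O_K

Since 197 ≡ 1 mod 4, the ring of integers is ℤ[(1+√197)/2] with discriminant 197.
5 ∤ 197, so 5 is unramified.
(197/5) = 2^2 mod 5 = 4, giving Legendre symbol -1.
d is a non-residue mod p, hence 5 remains inert in O_K.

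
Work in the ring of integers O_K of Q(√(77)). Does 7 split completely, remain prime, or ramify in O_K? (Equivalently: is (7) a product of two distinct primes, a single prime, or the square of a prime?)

ramified

77 mod 4 = 1, hence disc K = 77 and O_K = ℤ[(1+√77)/2].
7 divides disc(K) = 77, so 7 ramifies.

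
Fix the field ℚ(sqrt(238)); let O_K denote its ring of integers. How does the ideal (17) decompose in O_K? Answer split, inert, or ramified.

238 mod 4 = 2, hence disc K = 4·238 = 952 and O_K = ℤ[√238].
disc(K) = 952 = 17·56, so p = 17 is ramified.

ramifies in O_K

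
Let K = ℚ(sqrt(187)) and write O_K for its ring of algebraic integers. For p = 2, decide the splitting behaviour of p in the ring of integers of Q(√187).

187 mod 4 = 3, hence disc K = 4·187 = 748 and O_K = ℤ[√187].
2 divides disc(K) = 748, so 2 ramifies.

ramified — (2) = 𝔭²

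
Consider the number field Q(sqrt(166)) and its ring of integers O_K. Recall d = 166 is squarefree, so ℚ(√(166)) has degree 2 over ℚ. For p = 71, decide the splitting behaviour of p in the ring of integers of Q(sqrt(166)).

split — (71) = 𝔭₁𝔭₂ with 𝔭₁ ≠ 𝔭₂

166 mod 4 = 2, hence disc K = 4·166 = 664 and O_K = ℤ[√166].
disc(K) = 664 is not divisible by 71; 71 is unramified.
(166/71) = 24^35 mod 71 = 1, giving Legendre symbol 1.
Legendre symbol 1 ⇒ 71 is split.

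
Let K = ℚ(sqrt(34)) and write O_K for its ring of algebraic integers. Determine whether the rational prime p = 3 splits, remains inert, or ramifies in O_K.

split

Since 34 ≢ 1 mod 4, the ring of integers is ℤ[√34] with discriminant 4·34 = 136.
Since gcd(3, 136) = 1 the prime 3 does not ramify.
Euler's criterion: 34^1 mod 3 = 1. Thus (34|3) = 1.
Legendre symbol 1 ⇒ 3 is split.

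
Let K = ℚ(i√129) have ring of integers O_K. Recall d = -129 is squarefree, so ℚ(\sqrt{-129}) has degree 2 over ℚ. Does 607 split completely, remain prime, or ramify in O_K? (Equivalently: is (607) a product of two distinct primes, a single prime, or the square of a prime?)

splits completely

d = -129 ≡ 3 (mod 4), so O_K = ℤ[√-129] and disc(K) = 4d = -516.
607 ∤ -516, so 607 is unramified.
(-129/607) = 478^303 mod 607 = 1, giving Legendre symbol 1.
(-129/607) = 1, so 607 splits.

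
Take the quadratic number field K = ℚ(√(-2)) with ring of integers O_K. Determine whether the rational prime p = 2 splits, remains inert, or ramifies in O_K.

ramified — (2) = 𝔭²

Since -2 ≢ 1 mod 4, the ring of integers is ℤ[√-2] with discriminant 4·(-2) = -8.
Ramification test: 2 | -8. The prime 2 ramifies in K.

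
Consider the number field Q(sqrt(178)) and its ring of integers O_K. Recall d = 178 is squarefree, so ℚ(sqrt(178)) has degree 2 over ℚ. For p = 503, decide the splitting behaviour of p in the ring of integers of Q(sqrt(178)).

503 remains inert

d = 178 ≡ 2 (mod 4), so O_K = ℤ[√178] and disc(K) = 4d = 712.
503 ∤ 712, so 503 is unramified.
Compute (178/503) via Euler: 178^((503-1)/2) mod 503 = 502, so (178/503) = -1.
(178/503) = -1, so 503 is inert.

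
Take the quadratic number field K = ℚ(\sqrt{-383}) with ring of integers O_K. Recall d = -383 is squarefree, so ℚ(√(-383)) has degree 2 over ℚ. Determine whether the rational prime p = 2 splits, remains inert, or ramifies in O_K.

-383 mod 4 = 1, hence disc K = -383 and O_K = ℤ[(1+√-383)/2].
2 ∤ -383, so 2 is unramified.
Checking d mod 8: -383 ≡ 1. Hence 2 is split in O_K.

splits completely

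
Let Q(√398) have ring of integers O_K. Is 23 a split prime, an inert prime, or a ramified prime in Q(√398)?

inert

398 mod 4 = 2, hence disc K = 4·398 = 1592 and O_K = ℤ[√398].
23 ∤ 1592, so 23 is unramified.
(398/23) = 7^11 mod 23 = 22, giving Legendre symbol -1.
d is a non-residue mod p, hence 23 remains inert in O_K.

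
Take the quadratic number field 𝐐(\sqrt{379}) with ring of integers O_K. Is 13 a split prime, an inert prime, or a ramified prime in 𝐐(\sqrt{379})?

Since 379 ≢ 1 mod 4, the ring of integers is ℤ[√379] with discriminant 4·379 = 1516.
disc(K) = 1516 is not divisible by 13; 13 is unramified.
Compute (379/13) via Euler: 2^((13-1)/2) mod 13 = 12, so (379/13) = -1.
d is a non-residue mod p, hence 13 remains inert in O_K.

inert — (13) stays prime in O_K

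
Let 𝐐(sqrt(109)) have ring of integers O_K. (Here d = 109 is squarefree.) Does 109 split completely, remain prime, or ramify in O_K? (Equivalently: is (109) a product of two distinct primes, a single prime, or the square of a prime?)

ramified

Since 109 ≡ 1 mod 4, the ring of integers is ℤ[(1+√109)/2] with discriminant 109.
disc(K) = 109 = 109·1, so p = 109 is ramified.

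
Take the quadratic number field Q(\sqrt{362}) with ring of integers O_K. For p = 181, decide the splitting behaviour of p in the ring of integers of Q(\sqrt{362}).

d = 362 ≡ 2 (mod 4), so O_K = ℤ[√362] and disc(K) = 4d = 1448.
Ramification test: 181 | 1448. The prime 181 ramifies in K.

181 is ramified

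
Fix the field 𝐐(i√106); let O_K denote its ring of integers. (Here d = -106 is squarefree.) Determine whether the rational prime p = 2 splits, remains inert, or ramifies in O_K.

Since -106 ≢ 1 mod 4, the ring of integers is ℤ[√-106] with discriminant 4·(-106) = -424.
Ramification test: 2 | -424. The prime 2 ramifies in K.

ramified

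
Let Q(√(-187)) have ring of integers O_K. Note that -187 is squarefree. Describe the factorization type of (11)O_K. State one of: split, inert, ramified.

-187 mod 4 = 1, hence disc K = -187 and O_K = ℤ[(1+√-187)/2].
Ramification test: 11 | -187. The prime 11 ramifies in K.

p ramifies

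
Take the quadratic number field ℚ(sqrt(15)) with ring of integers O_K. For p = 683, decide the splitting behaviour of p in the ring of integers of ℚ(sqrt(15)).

inert

d = 15 ≡ 3 (mod 4), so O_K = ℤ[√15] and disc(K) = 4d = 60.
Since gcd(683, 60) = 1 the prime 683 does not ramify.
Compute (15/683) via Euler: 15^((683-1)/2) mod 683 = 682, so (15/683) = -1.
Legendre symbol -1 ⇒ 683 is inert.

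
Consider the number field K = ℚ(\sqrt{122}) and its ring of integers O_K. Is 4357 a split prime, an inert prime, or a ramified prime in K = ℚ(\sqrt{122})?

d = 122 ≡ 2 (mod 4), so O_K = ℤ[√122] and disc(K) = 4d = 488.
disc(K) = 488 is not divisible by 4357; 4357 is unramified.
Compute (122/4357) via Euler: 122^((4357-1)/2) mod 4357 = 1, so (122/4357) = 1.
Legendre symbol 1 ⇒ 4357 is split.

4357 splits in O_K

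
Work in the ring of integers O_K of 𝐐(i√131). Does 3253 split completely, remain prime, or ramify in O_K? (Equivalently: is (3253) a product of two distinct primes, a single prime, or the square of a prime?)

splits completely

d = -131 ≡ 1 (mod 4), so O_K = ℤ[(1+√-131)/2] and disc(K) = d = -131.
3253 ∤ -131, so 3253 is unramified.
Euler's criterion: (-131)^1626 mod 3253 = 1. Thus (-131|3253) = 1.
d is a quadratic residue mod p, hence 3253 splits in O_K.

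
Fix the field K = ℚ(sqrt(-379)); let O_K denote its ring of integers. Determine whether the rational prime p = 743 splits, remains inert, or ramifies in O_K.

split

-379 mod 4 = 1, hence disc K = -379 and O_K = ℤ[(1+√-379)/2].
disc(K) = -379 is not divisible by 743; 743 is unramified.
(-379/743) = 364^371 mod 743 = 1, giving Legendre symbol 1.
Legendre symbol 1 ⇒ 743 is split.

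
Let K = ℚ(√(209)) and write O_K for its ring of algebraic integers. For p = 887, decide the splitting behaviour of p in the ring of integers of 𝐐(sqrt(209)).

209 mod 4 = 1, hence disc K = 209 and O_K = ℤ[(1+√209)/2].
887 ∤ 209, so 887 is unramified.
Compute (209/887) via Euler: 209^((887-1)/2) mod 887 = 1, so (209/887) = 1.
Legendre symbol 1 ⇒ 887 is split.

887 splits in O_K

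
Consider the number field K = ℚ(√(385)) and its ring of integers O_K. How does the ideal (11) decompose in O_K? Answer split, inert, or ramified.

ramified

Since 385 ≡ 1 mod 4, the ring of integers is ℤ[(1+√385)/2] with discriminant 385.
Ramification test: 11 | 385. The prime 11 ramifies in K.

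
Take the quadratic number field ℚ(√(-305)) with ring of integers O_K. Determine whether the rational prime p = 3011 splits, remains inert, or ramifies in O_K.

inert

d = -305 ≡ 3 (mod 4), so O_K = ℤ[√-305] and disc(K) = 4d = -1220.
Since gcd(3011, -1220) = 1 the prime 3011 does not ramify.
(-305/3011) = 2706^1505 mod 3011 = 3010, giving Legendre symbol -1.
d is a non-residue mod p, hence 3011 remains inert in O_K.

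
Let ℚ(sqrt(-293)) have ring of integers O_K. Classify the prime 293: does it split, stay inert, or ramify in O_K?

d = -293 ≡ 3 (mod 4), so O_K = ℤ[√-293] and disc(K) = 4d = -1172.
Ramification test: 293 | -1172. The prime 293 ramifies in K.

p ramifies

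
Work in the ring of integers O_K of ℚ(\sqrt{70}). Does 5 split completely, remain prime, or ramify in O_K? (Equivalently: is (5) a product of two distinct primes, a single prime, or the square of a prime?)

p ramifies

d = 70 ≡ 2 (mod 4), so O_K = ℤ[√70] and disc(K) = 4d = 280.
5 divides disc(K) = 280, so 5 ramifies.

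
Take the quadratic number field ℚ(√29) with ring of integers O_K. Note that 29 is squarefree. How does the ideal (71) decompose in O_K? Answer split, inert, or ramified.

split — (71) = 𝔭₁𝔭₂ with 𝔭₁ ≠ 𝔭₂

Since 29 ≡ 1 mod 4, the ring of integers is ℤ[(1+√29)/2] with discriminant 29.
Since gcd(71, 29) = 1 the prime 71 does not ramify.
Legendre symbol by Euler's criterion: (29/71) ≡ 29^35 ≡ 1 (mod 71), i.e. (29/71) = 1.
(29/71) = 1, so 71 splits.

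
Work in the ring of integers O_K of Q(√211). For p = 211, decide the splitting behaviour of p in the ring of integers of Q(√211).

d = 211 ≡ 3 (mod 4), so O_K = ℤ[√211] and disc(K) = 4d = 844.
Ramification test: 211 | 844. The prime 211 ramifies in K.

211 is ramified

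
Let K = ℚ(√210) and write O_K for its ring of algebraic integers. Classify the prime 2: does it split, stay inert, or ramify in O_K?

210 mod 4 = 2, hence disc K = 4·210 = 840 and O_K = ℤ[√210].
2 divides disc(K) = 840, so 2 ramifies.

ramified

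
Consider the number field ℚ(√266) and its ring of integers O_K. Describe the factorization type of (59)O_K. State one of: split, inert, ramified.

266 mod 4 = 2, hence disc K = 4·266 = 1064 and O_K = ℤ[√266].
disc(K) = 1064 is not divisible by 59; 59 is unramified.
(266/59) = 30^29 mod 59 = 58, giving Legendre symbol -1.
Legendre symbol -1 ⇒ 59 is inert.

inert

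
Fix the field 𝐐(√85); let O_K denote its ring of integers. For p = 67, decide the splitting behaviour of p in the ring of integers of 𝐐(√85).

67 remains inert

d = 85 ≡ 1 (mod 4), so O_K = ℤ[(1+√85)/2] and disc(K) = d = 85.
67 ∤ 85, so 67 is unramified.
Legendre symbol by Euler's criterion: (85/67) ≡ 85^33 ≡ 66 (mod 67), i.e. (85/67) = -1.
d is a non-residue mod p, hence 67 remains inert in O_K.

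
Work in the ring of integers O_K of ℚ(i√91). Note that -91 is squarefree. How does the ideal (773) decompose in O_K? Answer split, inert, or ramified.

p splits

Since -91 ≡ 1 mod 4, the ring of integers is ℤ[(1+√-91)/2] with discriminant -91.
773 ∤ -91, so 773 is unramified.
Compute (-91/773) via Euler: 682^((773-1)/2) mod 773 = 1, so (-91/773) = 1.
d is a quadratic residue mod p, hence 773 splits in O_K.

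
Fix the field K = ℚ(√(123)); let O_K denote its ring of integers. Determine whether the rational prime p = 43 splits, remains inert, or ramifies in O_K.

123 mod 4 = 3, hence disc K = 4·123 = 492 and O_K = ℤ[√123].
disc(K) = 492 is not divisible by 43; 43 is unramified.
(123/43) = 37^21 mod 43 = 42, giving Legendre symbol -1.
d is a non-residue mod p, hence 43 remains inert in O_K.

inert — (43) stays prime in O_K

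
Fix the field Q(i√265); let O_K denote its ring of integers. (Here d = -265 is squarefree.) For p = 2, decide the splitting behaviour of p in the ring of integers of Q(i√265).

-265 mod 4 = 3, hence disc K = 4·(-265) = -1060 and O_K = ℤ[√-265].
2 divides disc(K) = -1060, so 2 ramifies.

2 is ramified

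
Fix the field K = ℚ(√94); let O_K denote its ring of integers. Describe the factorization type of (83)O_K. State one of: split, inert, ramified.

d = 94 ≡ 2 (mod 4), so O_K = ℤ[√94] and disc(K) = 4d = 376.
Since gcd(83, 376) = 1 the prime 83 does not ramify.
Compute (94/83) via Euler: 11^((83-1)/2) mod 83 = 1, so (94/83) = 1.
(94/83) = 1, so 83 splits.

split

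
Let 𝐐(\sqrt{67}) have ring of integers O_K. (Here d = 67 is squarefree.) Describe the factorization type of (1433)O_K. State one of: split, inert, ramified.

Since 67 ≢ 1 mod 4, the ring of integers is ℤ[√67] with discriminant 4·67 = 268.
Since gcd(1433, 268) = 1 the prime 1433 does not ramify.
(67/1433) = 67^716 mod 1433 = 1, giving Legendre symbol 1.
d is a quadratic residue mod p, hence 1433 splits in O_K.

p splits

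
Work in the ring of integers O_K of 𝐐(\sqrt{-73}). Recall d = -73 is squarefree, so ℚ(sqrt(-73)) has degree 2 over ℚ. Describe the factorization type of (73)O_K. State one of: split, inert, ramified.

ramified

Since -73 ≢ 1 mod 4, the ring of integers is ℤ[√-73] with discriminant 4·(-73) = -292.
73 divides disc(K) = -292, so 73 ramifies.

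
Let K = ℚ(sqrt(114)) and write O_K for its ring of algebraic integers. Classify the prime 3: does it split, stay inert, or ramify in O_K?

3 is ramified

114 mod 4 = 2, hence disc K = 4·114 = 456 and O_K = ℤ[√114].
disc(K) = 456 = 3·152, so p = 3 is ramified.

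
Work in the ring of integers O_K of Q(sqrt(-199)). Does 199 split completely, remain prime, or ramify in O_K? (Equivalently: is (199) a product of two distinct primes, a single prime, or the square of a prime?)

ramified

-199 mod 4 = 1, hence disc K = -199 and O_K = ℤ[(1+√-199)/2].
Ramification test: 199 | -199. The prime 199 ramifies in K.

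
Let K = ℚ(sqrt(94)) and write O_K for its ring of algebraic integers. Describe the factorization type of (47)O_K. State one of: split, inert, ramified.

d = 94 ≡ 2 (mod 4), so O_K = ℤ[√94] and disc(K) = 4d = 376.
Ramification test: 47 | 376. The prime 47 ramifies in K.

47 is ramified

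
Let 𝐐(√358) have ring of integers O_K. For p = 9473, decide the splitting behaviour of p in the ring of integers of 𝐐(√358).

358 mod 4 = 2, hence disc K = 4·358 = 1432 and O_K = ℤ[√358].
disc(K) = 1432 is not divisible by 9473; 9473 is unramified.
Compute (358/9473) via Euler: 358^((9473-1)/2) mod 9473 = 9472, so (358/9473) = -1.
(358/9473) = -1, so 9473 is inert.

p is inert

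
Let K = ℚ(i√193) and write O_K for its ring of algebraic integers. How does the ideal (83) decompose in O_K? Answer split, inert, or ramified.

83 remains inert

Since -193 ≢ 1 mod 4, the ring of integers is ℤ[√-193] with discriminant 4·(-193) = -772.
disc(K) = -772 is not divisible by 83; 83 is unramified.
Legendre symbol by Euler's criterion: (-193/83) ≡ (-193)^41 ≡ 82 (mod 83), i.e. (-193/83) = -1.
(-193/83) = -1, so 83 is inert.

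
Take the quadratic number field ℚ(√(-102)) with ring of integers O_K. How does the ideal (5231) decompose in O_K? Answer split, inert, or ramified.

-102 mod 4 = 2, hence disc K = 4·(-102) = -408 and O_K = ℤ[√-102].
5231 ∤ -408, so 5231 is unramified.
Compute (-102/5231) via Euler: 5129^((5231-1)/2) mod 5231 = 1, so (-102/5231) = 1.
Legendre symbol 1 ⇒ 5231 is split.

split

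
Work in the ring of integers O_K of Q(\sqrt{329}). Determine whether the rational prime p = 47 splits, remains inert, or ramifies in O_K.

ramified

Since 329 ≡ 1 mod 4, the ring of integers is ℤ[(1+√329)/2] with discriminant 329.
Ramification test: 47 | 329. The prime 47 ramifies in K.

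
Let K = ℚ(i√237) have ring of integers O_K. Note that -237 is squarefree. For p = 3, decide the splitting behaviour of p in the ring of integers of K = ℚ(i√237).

Since -237 ≢ 1 mod 4, the ring of integers is ℤ[√-237] with discriminant 4·(-237) = -948.
3 divides disc(K) = -948, so 3 ramifies.

3 is ramified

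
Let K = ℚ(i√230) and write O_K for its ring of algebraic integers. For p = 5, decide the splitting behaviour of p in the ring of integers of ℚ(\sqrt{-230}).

ramified

-230 mod 4 = 2, hence disc K = 4·(-230) = -920 and O_K = ℤ[√-230].
disc(K) = -920 = 5·(-184), so p = 5 is ramified.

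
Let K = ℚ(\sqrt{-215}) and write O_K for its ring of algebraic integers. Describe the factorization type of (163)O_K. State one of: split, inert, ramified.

d = -215 ≡ 1 (mod 4), so O_K = ℤ[(1+√-215)/2] and disc(K) = d = -215.
Since gcd(163, -215) = 1 the prime 163 does not ramify.
Compute (-215/163) via Euler: 111^((163-1)/2) mod 163 = 1, so (-215/163) = 1.
d is a quadratic residue mod p, hence 163 splits in O_K.

splits completely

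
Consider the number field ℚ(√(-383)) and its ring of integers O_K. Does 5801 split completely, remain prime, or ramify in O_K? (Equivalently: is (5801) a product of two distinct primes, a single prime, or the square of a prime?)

p splits

d = -383 ≡ 1 (mod 4), so O_K = ℤ[(1+√-383)/2] and disc(K) = d = -383.
Since gcd(5801, -383) = 1 the prime 5801 does not ramify.
Legendre symbol by Euler's criterion: (-383/5801) ≡ (-383)^2900 ≡ 1 (mod 5801), i.e. (-383/5801) = 1.
Legendre symbol 1 ⇒ 5801 is split.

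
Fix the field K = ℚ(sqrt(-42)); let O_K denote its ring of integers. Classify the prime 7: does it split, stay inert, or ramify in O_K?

ramifies in O_K

-42 mod 4 = 2, hence disc K = 4·(-42) = -168 and O_K = ℤ[√-42].
disc(K) = -168 = 7·(-24), so p = 7 is ramified.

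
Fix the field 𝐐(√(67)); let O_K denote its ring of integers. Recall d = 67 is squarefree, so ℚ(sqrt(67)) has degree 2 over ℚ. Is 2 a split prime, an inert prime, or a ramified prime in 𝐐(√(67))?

d = 67 ≡ 3 (mod 4), so O_K = ℤ[√67] and disc(K) = 4d = 268.
disc(K) = 268 = 2·134, so p = 2 is ramified.

ramified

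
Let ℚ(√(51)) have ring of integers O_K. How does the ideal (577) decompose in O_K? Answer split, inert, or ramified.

Since 51 ≢ 1 mod 4, the ring of integers is ℤ[√51] with discriminant 4·51 = 204.
Since gcd(577, 204) = 1 the prime 577 does not ramify.
Euler's criterion: 51^288 mod 577 = 1. Thus (51|577) = 1.
(51/577) = 1, so 577 splits.

split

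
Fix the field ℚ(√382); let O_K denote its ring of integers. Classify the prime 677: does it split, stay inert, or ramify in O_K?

382 mod 4 = 2, hence disc K = 4·382 = 1528 and O_K = ℤ[√382].
disc(K) = 1528 is not divisible by 677; 677 is unramified.
(382/677) = 382^338 mod 677 = 676, giving Legendre symbol -1.
Legendre symbol -1 ⇒ 677 is inert.

inert — (677) stays prime in O_K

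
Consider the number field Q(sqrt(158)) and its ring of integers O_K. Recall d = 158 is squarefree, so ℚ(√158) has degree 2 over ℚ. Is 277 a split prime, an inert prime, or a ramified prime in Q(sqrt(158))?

Since 158 ≢ 1 mod 4, the ring of integers is ℤ[√158] with discriminant 4·158 = 632.
disc(K) = 632 is not divisible by 277; 277 is unramified.
(158/277) = 158^138 mod 277 = 276, giving Legendre symbol -1.
d is a non-residue mod p, hence 277 remains inert in O_K.

p is inert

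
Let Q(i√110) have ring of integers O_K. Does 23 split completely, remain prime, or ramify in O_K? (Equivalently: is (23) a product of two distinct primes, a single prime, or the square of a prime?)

d = -110 ≡ 2 (mod 4), so O_K = ℤ[√-110] and disc(K) = 4d = -440.
disc(K) = -440 is not divisible by 23; 23 is unramified.
Legendre symbol by Euler's criterion: (-110/23) ≡ (-110)^11 ≡ 22 (mod 23), i.e. (-110/23) = -1.
d is a non-residue mod p, hence 23 remains inert in O_K.

p is inert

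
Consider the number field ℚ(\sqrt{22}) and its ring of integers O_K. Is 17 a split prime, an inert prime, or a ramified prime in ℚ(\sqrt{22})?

p is inert

d = 22 ≡ 2 (mod 4), so O_K = ℤ[√22] and disc(K) = 4d = 88.
disc(K) = 88 is not divisible by 17; 17 is unramified.
Euler's criterion: 22^8 mod 17 = 16. Thus (22|17) = -1.
Legendre symbol -1 ⇒ 17 is inert.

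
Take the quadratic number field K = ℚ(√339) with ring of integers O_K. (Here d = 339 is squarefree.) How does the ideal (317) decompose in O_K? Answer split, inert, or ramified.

339 mod 4 = 3, hence disc K = 4·339 = 1356 and O_K = ℤ[√339].
disc(K) = 1356 is not divisible by 317; 317 is unramified.
Euler's criterion: 339^158 mod 317 = 316. Thus (339|317) = -1.
d is a non-residue mod p, hence 317 remains inert in O_K.

inert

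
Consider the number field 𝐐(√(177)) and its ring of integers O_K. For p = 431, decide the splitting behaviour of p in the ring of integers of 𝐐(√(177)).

Since 177 ≡ 1 mod 4, the ring of integers is ℤ[(1+√177)/2] with discriminant 177.
431 ∤ 177, so 431 is unramified.
Compute (177/431) via Euler: 177^((431-1)/2) mod 431 = 1, so (177/431) = 1.
(177/431) = 1, so 431 splits.

split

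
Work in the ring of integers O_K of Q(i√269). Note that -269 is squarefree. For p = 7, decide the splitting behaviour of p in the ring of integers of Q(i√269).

splits completely

d = -269 ≡ 3 (mod 4), so O_K = ℤ[√-269] and disc(K) = 4d = -1076.
7 ∤ -1076, so 7 is unramified.
Legendre symbol by Euler's criterion: (-269/7) ≡ (-269)^3 ≡ 1 (mod 7), i.e. (-269/7) = 1.
(-269/7) = 1, so 7 splits.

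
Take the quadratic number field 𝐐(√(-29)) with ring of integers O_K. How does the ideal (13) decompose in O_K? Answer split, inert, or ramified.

splits completely

d = -29 ≡ 3 (mod 4), so O_K = ℤ[√-29] and disc(K) = 4d = -116.
disc(K) = -116 is not divisible by 13; 13 is unramified.
(-29/13) = 10^6 mod 13 = 1, giving Legendre symbol 1.
Legendre symbol 1 ⇒ 13 is split.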